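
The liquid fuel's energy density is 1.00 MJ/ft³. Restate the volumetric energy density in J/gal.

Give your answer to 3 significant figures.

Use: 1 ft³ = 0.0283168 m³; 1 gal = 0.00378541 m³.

1.00 MJ/ft³ × 1000000 J/MJ ÷ 0.0283168 m³/ft³ = 3.53147×10⁷ J/m³
3.53147×10⁷ J/m³ × 0.00378541 m³/gal = 133681 J/gal

1.34×10⁵ J/gal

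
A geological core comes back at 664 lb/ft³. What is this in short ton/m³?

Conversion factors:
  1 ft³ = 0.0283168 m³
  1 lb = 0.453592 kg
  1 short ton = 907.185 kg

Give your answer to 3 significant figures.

664 lb/ft³ × 0.453592 kg/lb ÷ 0.0283168 m³/ft³ = 10636.3 kg/m³
10636.3 kg/m³ ÷ 907.185 kg/short ton = 11.7245 short ton/m³

11.7 short ton/m³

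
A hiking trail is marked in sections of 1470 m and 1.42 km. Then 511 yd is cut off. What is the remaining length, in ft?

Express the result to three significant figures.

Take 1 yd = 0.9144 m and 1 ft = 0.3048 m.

1470 m (already m)
1.42 km × 1000 = 1420 m
511 yd × 0.9144 = 467.258 m
Result: 1470 + 1420 − 467.258 = 2422.74 m
In ft: 2422.74 / 0.3048 = 7948.62 ft

7950 ft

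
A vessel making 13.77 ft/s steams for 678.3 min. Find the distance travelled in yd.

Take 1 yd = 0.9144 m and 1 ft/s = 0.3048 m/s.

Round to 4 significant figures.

13.77 ft/s × 0.3048 = 4.1971 m/s
678.3 min × 60 = 40698 s
d = v × t = 4.1971 m/s × 40698 s = 170814 m
170814 m ÷ (0.9144 m/yd) = 186804 yd

1.868×10⁵ yd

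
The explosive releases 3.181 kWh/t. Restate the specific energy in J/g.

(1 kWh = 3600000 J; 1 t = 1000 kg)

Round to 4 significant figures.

3.181 kWh/t × 3600000 J/kWh ÷ 1000 kg/t = 11451.6 J/kg
11451.6 J/kg × 0.001 kg/g = 11.4516 J/g

11.45 J/g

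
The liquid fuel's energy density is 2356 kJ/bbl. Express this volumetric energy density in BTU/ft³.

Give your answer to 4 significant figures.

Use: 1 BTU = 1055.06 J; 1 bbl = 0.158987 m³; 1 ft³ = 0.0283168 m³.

2356 kJ/bbl × 1000 J/kJ ÷ 0.158987 m³/bbl = 1.48188×10⁷ J/m³
1.48188×10⁷ J/m³ ÷ 1055.06 J/BTU × 0.0283168 m³/ft³ = 397.722 BTU/ft³

397.7 BTU/ft³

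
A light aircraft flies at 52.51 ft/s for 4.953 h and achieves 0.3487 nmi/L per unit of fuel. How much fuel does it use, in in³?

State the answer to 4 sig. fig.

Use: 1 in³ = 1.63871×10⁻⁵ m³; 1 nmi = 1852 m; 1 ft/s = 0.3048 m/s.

52.51 ft/s → 16.005 m/s
4.953 h → 17830.8 s
d = v × t = 16.005 × 17830.8 = 285382 m
0.3487 nmi/L → 645792 m/m³
V = d / (distance per unit fuel) = 285382 / 645792 = 0.44191 m³
In in³: 0.44191 / 1.63871×10⁻⁵ = 26966.9 in³

2.697×10⁴ in³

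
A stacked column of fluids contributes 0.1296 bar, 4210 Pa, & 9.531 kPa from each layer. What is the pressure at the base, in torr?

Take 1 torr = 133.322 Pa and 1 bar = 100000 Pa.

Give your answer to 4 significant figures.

200.3 torr

0.1296 bar × 100000 → 12960 Pa
4210 Pa (already Pa)
9.531 kPa × 1000 → 9531 Pa
Total: 12960 + 4210 + 9531 = 26701 Pa
In torr: 26701 / 133.322 = 200.275 torr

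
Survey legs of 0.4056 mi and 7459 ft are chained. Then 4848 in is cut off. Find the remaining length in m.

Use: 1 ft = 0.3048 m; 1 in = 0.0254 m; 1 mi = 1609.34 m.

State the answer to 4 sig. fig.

2803 m

0.4056 mi × 1609.34 = 652.748 m
7459 ft × 0.3048 = 2273.5 m
4848 in × 0.0254 = 123.139 m
Net: 652.748 + 2273.5 − 123.139 = 2803.11 m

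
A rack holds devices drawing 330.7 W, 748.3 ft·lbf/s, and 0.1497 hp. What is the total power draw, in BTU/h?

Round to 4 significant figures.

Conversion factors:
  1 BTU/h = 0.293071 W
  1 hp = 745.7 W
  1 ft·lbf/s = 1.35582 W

4971 BTU/h

330.7 W (already W)
748.3 ft·lbf/s × 1.35582 → 1014.56 W
0.1497 hp × 745.7 → 111.631 W
Combined: 330.7 + 1014.56 + 111.631 = 1456.89 W
In BTU/h: 1456.89 / 0.293071 = 4971.12 BTU/h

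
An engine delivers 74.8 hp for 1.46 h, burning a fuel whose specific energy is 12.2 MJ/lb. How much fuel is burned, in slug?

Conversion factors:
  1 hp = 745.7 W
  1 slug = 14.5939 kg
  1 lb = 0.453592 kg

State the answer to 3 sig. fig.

0.747 slug

74.8 hp → 55778.4 W
1.46 h → 5256 s
E = P × t = 55778.4 × 5256 = 2.93171×10⁸ J
12.2 MJ/lb → 2.68964×10⁷ J/kg
m = E / e_s = 2.93171×10⁸ / 2.68964×10⁷ = 10.9 kg
In slug: 10.9 / 14.5939 = 0.746887 slug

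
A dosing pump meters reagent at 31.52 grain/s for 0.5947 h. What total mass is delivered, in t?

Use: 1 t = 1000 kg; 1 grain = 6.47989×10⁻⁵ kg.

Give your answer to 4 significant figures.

31.52 grain/s → 0.00204246 kg/s
0.5947 h → 2140.92 s
m = ṁ × t = 0.00204246 × 2140.92 = 4.37274 kg
In t: 4.37274 / 1000 = 0.00437274 t

0.004373 t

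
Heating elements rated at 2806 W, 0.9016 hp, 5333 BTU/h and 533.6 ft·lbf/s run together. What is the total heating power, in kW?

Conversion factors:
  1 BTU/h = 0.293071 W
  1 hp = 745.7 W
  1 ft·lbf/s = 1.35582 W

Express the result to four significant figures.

5.765 kW

2806 W (already W)
0.9016 hp × 745.7 = 672.323 W
5333 BTU/h × 0.293071 = 1562.95 W
533.6 ft·lbf/s × 1.35582 = 723.466 W
Combined: 2806 + 672.323 + 1562.95 + 723.466 = 5764.74 W
In kW: 5764.74 / 1000 = 5.76474 kW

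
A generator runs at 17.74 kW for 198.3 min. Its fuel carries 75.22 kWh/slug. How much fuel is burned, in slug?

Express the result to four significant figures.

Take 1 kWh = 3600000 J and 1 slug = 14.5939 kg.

0.7795 slug

17.74 kW → 17740 W
198.3 min → 11898 s
E = P × t = 17740 × 11898 = 2.11071×10⁸ J
75.22 kWh/slug → 1.85551×10⁷ J/kg
m = E / e_s = 2.11071×10⁸ / 1.85551×10⁷ = 11.3754 kg
In slug: 11.3754 / 14.5939 = 0.779463 slug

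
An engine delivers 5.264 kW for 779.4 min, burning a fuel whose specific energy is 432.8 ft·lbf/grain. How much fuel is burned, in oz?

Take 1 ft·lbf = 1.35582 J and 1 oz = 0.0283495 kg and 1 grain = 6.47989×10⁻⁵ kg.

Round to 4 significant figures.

5.264 kW → 5264 W
779.4 min → 46764 s
E = P × t = 5264 × 46764 = 2.46166×10⁸ J
432.8 ft·lbf/grain → 9.05569×10⁶ J/kg
m = E / e_s = 2.46166×10⁸ / 9.05569×10⁶ = 27.1836 kg
In oz: 27.1836 / 0.0283495 = 958.874 oz

958.9 oz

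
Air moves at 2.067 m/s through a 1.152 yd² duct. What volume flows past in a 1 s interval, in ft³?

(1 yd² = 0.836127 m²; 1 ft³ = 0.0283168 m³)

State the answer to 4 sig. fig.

70.31 ft³

1.152 yd² × 0.836127 → 0.963218 m²
V = v × A × t = 2.067 m/s × 0.963218 m² × 1 s = 1.99097 m³
1.99097 m³ ÷ (0.0283168 m³/ft³) = 70.3106 ft³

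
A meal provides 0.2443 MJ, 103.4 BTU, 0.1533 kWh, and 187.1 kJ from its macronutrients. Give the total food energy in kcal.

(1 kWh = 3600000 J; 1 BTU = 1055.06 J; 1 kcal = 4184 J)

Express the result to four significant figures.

261.1 kcal

0.2443 MJ × 1000000 → 244300 J
103.4 BTU × 1055.06 → 109093 J
0.1533 kWh × 3600000 → 551880 J
187.1 kJ × 1000 → 187100 J
Combined: 244300 + 109093 + 551880 + 187100 = 1.09237×10⁶ J
In kcal: 1.09237×10⁶ / 4184 = 261.083 kcal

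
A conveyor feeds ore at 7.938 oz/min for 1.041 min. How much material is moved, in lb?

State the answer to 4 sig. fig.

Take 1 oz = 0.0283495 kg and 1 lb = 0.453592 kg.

7.938 oz/min → 0.00375064 kg/s
1.041 min → 62.46 s
m = ṁ × t = 0.00375064 × 62.46 = 0.234265 kg
In lb: 0.234265 / 0.453592 = 0.516466 lb

0.5165 lb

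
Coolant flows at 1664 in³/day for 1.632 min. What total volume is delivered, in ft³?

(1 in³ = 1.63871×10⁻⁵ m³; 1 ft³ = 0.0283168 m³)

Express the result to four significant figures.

1664 in³/day → 3.15603×10⁻⁷ m³/s
1.632 min → 97.92 s
V = Q × t = 3.15603×10⁻⁷ × 97.92 = 3.09038×10⁻⁵ m³
In ft³: 3.09038×10⁻⁵ / 0.0283168 = 0.00109136 ft³

0.001091 ft³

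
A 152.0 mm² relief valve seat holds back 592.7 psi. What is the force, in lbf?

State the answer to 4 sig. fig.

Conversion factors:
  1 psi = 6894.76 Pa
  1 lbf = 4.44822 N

139.6 lbf

592.7 psi × 6894.76 = 4.08652×10⁶ Pa
152.0 mm² × 10⁻⁶ = 1.52×10⁻⁴ m²
F = P × A = 4.08652×10⁶ Pa × 1.52×10⁻⁴ m² = 621.151 N
621.151 N ÷ (4.44822 N/lbf) = 139.64 lbf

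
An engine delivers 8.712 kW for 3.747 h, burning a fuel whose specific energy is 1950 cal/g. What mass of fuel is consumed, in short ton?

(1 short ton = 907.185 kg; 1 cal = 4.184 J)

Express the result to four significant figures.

8.712 kW → 8712 W
3.747 h → 13489.2 s
E = P × t = 8712 × 13489.2 = 1.17518×10⁸ J
1950 cal/g → 8.1588×10⁶ J/kg
m = E / e_s = 1.17518×10⁸ / 8.1588×10⁶ = 14.4038 kg
In short ton: 14.4038 / 907.185 = 0.0158775 short ton

0.01588 short ton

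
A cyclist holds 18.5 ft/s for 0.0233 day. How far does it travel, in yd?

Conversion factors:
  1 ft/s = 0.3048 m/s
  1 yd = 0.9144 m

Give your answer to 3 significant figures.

18.5 ft/s × 0.3048 = 5.6388 m/s
0.0233 day × 86400 = 2013.12 s
d = v × t = 5.6388 m/s × 2013.12 s = 11351.6 m
11351.6 m ÷ (0.9144 m/yd) = 12414.3 yd

1.24×10⁴ yd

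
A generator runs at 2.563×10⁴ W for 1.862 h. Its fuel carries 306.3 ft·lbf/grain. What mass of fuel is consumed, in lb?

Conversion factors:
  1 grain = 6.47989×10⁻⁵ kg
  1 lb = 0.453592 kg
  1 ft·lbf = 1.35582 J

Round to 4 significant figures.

59.10 lb

1.862 h → 6703.2 s
E = P × t = 25630 × 6703.2 = 1.71803×10⁸ J
306.3 ft·lbf/grain → 6.40887×10⁶ J/kg
m = E / e_s = 1.71803×10⁸ / 6.40887×10⁶ = 26.8071 kg
In lb: 26.8071 / 0.453592 = 59.0996 lb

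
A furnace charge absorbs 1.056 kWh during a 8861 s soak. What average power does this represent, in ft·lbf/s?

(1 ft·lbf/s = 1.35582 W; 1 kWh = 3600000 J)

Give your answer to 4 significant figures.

1.056 kWh × 3600000 = 3.8016×10⁶ J
P = E / t = 3.8016×10⁶ J / 8861 s = 429.026 W
429.026 W ÷ (1.35582 W/ft·lbf/s) = 316.433 ft·lbf/s

316.4 ft·lbf/s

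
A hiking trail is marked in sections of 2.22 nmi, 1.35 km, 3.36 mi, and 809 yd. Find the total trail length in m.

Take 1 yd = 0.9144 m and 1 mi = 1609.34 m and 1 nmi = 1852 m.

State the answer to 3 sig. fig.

1.16×10⁴ m

2.22 nmi × 1852 = 4111.44 m
1.35 km × 1000 = 1350 m
3.36 mi × 1609.34 = 5407.38 m
809 yd × 0.9144 = 739.75 m
Combined: 4111.44 + 1350 + 5407.38 + 739.75 = 11608.6 m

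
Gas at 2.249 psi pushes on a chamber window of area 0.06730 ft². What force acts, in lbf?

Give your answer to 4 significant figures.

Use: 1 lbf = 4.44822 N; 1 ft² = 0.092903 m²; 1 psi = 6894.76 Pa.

21.80 lbf

2.249 psi × 6894.76 = 15506.3 Pa
0.06730 ft² × 0.092903 = 0.00625237 m²
F = P × A = 15506.3 Pa × 0.00625237 m² = 96.9511 N
96.9511 N ÷ (4.44822 N/lbf) = 21.7955 lbf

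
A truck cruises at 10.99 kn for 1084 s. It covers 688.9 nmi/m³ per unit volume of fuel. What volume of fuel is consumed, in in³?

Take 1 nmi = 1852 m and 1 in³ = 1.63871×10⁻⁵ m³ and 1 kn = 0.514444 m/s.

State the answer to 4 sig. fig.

10.99 kn → 5.65374 m/s
d = v × t = 5.65374 × 1084 = 6128.65 m
688.9 nmi/m³ → 1.27584×10⁶ m/m³
V = d / (distance per unit fuel) = 6128.65 / 1.27584×10⁶ = 0.00480362 m³
In in³: 0.00480362 / 1.63871×10⁻⁵ = 293.134 in³

293.1 in³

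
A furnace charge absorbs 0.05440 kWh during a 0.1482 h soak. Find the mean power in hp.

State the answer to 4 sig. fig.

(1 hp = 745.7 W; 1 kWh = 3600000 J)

0.05440 kWh × 3600000 = 195840 J
0.1482 h × 3600 = 533.52 s
P = E / t = 195840 J / 533.52 s = 367.072 W
367.072 W ÷ (745.7 W/hp) = 0.492252 hp

0.4923 hp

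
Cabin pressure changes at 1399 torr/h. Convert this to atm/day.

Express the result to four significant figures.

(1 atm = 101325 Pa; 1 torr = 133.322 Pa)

44.18 atm/day

1399 torr/h × 133.322 Pa/torr ÷ 3600 s/h = 51.8104 Pa/s
51.8104 Pa/s ÷ 101325 Pa/atm × 86400 s/day = 44.1788 atm/day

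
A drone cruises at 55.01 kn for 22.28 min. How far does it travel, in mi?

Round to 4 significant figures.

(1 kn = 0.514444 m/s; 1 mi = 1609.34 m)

55.01 kn × 0.514444 → 28.2996 m/s
22.28 min × 60 → 1336.8 s
d = v × t = 28.2996 m/s × 1336.8 s = 37830.9 m
37830.9 m ÷ (1609.34 m/mi) = 23.5071 mi

23.51 mi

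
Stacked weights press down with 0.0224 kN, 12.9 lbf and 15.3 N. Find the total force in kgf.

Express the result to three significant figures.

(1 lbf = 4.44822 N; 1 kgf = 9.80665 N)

9.70 kgf

0.0224 kN × 1000 = 22.4 N
12.9 lbf × 4.44822 = 57.382 N
15.3 N (already N)
Combined: 22.4 + 57.382 + 15.3 = 95.082 N
In kgf: 95.082 / 9.80665 = 9.69567 kgf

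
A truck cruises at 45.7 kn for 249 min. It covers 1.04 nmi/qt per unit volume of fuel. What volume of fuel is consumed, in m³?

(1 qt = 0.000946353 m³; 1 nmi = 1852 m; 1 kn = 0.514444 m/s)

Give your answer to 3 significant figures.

0.173 m³

45.7 kn → 23.5101 m/s
249 min → 14940 s
d = v × t = 23.5101 × 14940 = 351241 m
1.04 nmi/qt → 2.03527×10⁶ m/m³
V = d / (distance per unit fuel) = 351241 / 2.03527×10⁶ = 0.172577 m³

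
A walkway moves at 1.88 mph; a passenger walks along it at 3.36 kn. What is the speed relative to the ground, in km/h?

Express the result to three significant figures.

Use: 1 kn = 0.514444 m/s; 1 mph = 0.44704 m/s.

9.25 km/h

1.88 mph × 0.44704 = 0.840435 m/s
3.36 kn × 0.514444 = 1.72853 m/s
Combined: 0.840435 + 1.72853 = 2.56896 m/s
In km/h: 2.56896 / (1/3.6) = 9.24826 km/h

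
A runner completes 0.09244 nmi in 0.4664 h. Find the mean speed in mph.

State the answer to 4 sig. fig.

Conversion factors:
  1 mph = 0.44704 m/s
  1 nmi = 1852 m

0.2281 mph

0.09244 nmi × 1852 = 171.199 m
0.4664 h × 3600 = 1679.04 s
v = d / t = 171.199 m / 1679.04 s = 0.101962 m/s
0.101962 m/s ÷ (0.44704 m/s/mph) = 0.228082 mph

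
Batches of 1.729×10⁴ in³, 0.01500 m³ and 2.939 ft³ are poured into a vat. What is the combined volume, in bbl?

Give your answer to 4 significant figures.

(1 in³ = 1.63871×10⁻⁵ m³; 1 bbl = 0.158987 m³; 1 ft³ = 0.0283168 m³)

1.729×10⁴ in³ × 1.63871×10⁻⁵ = 0.283333 m³
0.01500 m³ (already m³)
2.939 ft³ × 0.0283168 = 0.0832231 m³
Sum: 0.283333 + 0.015 + 0.0832231 = 0.381556 m³
In bbl: 0.381556 / 0.158987 = 2.39992 bbl

2.400 bbl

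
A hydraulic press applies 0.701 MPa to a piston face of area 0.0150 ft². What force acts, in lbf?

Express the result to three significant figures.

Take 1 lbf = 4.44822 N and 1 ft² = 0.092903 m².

0.701 MPa × 1000000 → 701000 Pa
0.0150 ft² × 0.092903 → 0.00139354 m²
F = P × A = 701000 Pa × 0.00139354 m² = 976.872 N
976.872 N ÷ (4.44822 N/lbf) = 219.61 lbf

220 lbf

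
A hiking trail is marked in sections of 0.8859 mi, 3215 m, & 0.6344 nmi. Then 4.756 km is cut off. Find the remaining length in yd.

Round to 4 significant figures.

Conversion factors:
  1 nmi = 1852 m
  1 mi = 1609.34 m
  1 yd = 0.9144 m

1159 yd

0.8859 mi × 1609.34 → 1425.71 m
3215 m (already m)
0.6344 nmi × 1852 → 1174.91 m
4.756 km × 1000 → 4756 m
Net: 1425.71 + 3215 + 1174.91 − 4756 = 1059.62 m
In yd: 1059.62 / 0.9144 = 1158.81 yd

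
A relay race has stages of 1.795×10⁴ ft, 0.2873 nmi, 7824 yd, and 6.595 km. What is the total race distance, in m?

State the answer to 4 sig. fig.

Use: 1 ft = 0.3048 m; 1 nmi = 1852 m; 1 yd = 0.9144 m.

1.795×10⁴ ft × 0.3048 = 5471.16 m
0.2873 nmi × 1852 = 532.08 m
7824 yd × 0.9144 = 7154.27 m
6.595 km × 1000 = 6595 m
Combined: 5471.16 + 532.08 + 7154.27 + 6595 = 19752.5 m

1.975×10⁴ m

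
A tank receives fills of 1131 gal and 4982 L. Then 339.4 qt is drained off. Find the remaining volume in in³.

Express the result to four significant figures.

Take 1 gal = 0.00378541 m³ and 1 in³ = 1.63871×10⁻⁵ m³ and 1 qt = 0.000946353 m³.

1131 gal × 0.00378541 = 4.2813 m³
4982 L × 0.001 = 4.982 m³
339.4 qt × 0.000946353 = 0.321192 m³
Net: 4.2813 + 4.982 − 0.321192 = 8.94211 m³
In in³: 8.94211 / 1.63871×10⁻⁵ = 545680 in³

5.457×10⁵ in³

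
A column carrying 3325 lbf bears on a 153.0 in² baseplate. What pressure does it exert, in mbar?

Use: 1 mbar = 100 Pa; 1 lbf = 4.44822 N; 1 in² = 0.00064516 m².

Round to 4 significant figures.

3325 lbf × 4.44822 → 14790.3 N
153.0 in² × 0.00064516 → 0.0987095 m²
P = F / A = 14790.3 N / 0.0987095 m² = 149837 Pa
149837 Pa ÷ (100 Pa/mbar) = 1498.37 mbar

1498 mbar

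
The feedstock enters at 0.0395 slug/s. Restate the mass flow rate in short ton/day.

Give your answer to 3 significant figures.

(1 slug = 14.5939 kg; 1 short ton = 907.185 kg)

0.0395 slug/s × 14.5939 kg/slug = 0.576459 kg/s
0.576459 kg/s ÷ 907.185 kg/short ton × 86400 s/day = 54.9018 short ton/day

54.9 short ton/day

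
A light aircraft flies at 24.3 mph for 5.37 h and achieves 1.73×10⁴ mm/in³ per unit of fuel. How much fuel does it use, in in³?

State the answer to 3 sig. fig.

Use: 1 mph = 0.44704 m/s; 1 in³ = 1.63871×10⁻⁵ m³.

1.21×10⁴ in³

24.3 mph → 10.8631 m/s
5.37 h → 19332 s
d = v × t = 10.8631 × 19332 = 210005 m
1.73×10⁴ mm/in³ → 1.05571×10⁶ m/m³
V = d / (distance per unit fuel) = 210005 / 1.05571×10⁶ = 0.198923 m³
In in³: 0.198923 / 1.63871×10⁻⁵ = 12139 in³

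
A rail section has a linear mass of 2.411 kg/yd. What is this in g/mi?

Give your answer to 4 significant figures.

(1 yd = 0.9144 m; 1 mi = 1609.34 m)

4.243×10⁶ g/mi

2.411 kg/yd ÷ 0.9144 m/yd = 2.6367 kg/m
2.6367 kg/m ÷ 0.001 kg/g × 1609.34 m/mi = 4.24335×10⁶ g/mi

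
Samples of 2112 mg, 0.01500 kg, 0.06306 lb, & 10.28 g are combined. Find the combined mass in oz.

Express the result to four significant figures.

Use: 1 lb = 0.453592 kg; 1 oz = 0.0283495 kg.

2112 mg × 10⁻⁶ = 0.002112 kg
0.01500 kg (already kg)
0.06306 lb × 0.453592 = 0.0286035 kg
10.28 g × 0.001 = 0.01028 kg
Total: 0.002112 + 0.015 + 0.0286035 + 0.01028 = 0.0559955 kg
In oz: 0.0559955 / 0.0283495 = 1.97518 oz

1.975 oz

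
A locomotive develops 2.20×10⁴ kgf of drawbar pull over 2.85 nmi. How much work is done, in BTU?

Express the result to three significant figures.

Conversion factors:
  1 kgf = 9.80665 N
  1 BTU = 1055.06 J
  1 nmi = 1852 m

2.20×10⁴ kgf × 9.80665 = 215746 N
2.85 nmi × 1852 = 5278.2 m
W = F × d = 215746 N × 5278.2 m = 1.13875×10⁹ J
1.13875×10⁹ J ÷ (1055.06 J/BTU) = 1.07932×10⁶ BTU

1.08×10⁶ BTU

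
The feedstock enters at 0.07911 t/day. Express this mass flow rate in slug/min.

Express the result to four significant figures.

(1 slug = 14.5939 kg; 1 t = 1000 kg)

0.07911 t/day × 1000 kg/t ÷ 86400 s/day = 9.15625×10⁻⁴ kg/s
9.15625×10⁻⁴ kg/s ÷ 14.5939 kg/slug × 60 s/min = 0.00376442 slug/min

0.003764 slug/min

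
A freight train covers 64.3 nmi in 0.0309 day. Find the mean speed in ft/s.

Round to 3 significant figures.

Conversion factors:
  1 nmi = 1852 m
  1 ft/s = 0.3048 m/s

64.3 nmi × 1852 = 119084 m
0.0309 day × 86400 = 2669.76 s
v = d / t = 119084 m / 2669.76 s = 44.6048 m/s
44.6048 m/s ÷ (0.3048 m/s/ft/s) = 146.341 ft/s

146 ft/s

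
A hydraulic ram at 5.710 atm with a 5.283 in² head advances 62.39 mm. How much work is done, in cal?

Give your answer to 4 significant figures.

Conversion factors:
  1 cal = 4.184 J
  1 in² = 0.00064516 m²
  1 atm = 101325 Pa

5.710 atm → 578566 Pa
5.283 in² → 0.00340838 m²
F = P × A = 578566 × 0.00340838 = 1971.97 N
62.39 mm → 0.06239 m
W = F × d = 1971.97 × 0.06239 = 123.031 J
In cal: 123.031 / 4.184 = 29.4051 cal

29.41 cal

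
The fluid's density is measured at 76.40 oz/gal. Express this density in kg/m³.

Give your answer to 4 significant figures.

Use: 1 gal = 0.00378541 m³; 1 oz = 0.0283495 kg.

572.2 kg/m³

76.40 oz/gal × 0.0283495 kg/oz ÷ 0.00378541 m³/gal = 572.171 kg/m³
572.171 kg/m³  = 572.171 kg/m³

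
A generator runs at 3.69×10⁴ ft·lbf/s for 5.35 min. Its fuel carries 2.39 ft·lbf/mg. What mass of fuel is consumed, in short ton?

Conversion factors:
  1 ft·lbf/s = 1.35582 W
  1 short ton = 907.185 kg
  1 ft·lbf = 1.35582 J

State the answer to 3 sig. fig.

3.69×10⁴ ft·lbf/s → 50029.8 W
5.35 min → 321 s
E = P × t = 50029.8 × 321 = 1.60596×10⁷ J
2.39 ft·lbf/mg → 3.24041×10⁶ J/kg
m = E / e_s = 1.60596×10⁷ / 3.24041×10⁶ = 4.95604 kg
In short ton: 4.95604 / 907.185 = 0.0054631 short ton

0.00546 short ton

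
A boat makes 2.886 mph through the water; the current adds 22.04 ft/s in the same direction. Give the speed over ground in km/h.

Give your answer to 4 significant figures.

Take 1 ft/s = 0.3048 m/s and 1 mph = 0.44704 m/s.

2.886 mph × 0.44704 → 1.29016 m/s
22.04 ft/s × 0.3048 → 6.71779 m/s
Sum: 1.29016 + 6.71779 = 8.00795 m/s
In km/h: 8.00795 / (1/3.6) = 28.8286 km/h

28.83 km/h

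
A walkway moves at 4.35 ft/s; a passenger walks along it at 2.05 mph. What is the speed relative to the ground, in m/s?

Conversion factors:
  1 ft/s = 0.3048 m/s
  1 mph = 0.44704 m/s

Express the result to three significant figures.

2.24 m/s

4.35 ft/s × 0.3048 = 1.32588 m/s
2.05 mph × 0.44704 = 0.916432 m/s
Total: 1.32588 + 0.916432 = 2.24231 m/s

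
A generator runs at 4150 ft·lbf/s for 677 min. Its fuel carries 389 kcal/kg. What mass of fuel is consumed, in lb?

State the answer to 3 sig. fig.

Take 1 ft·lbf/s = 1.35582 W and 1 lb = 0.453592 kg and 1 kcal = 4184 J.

4150 ft·lbf/s → 5626.65 W
677 min → 40620 s
E = P × t = 5626.65 × 40620 = 2.28555×10⁸ J
389 kcal/kg → 1.62758×10⁶ J/kg
m = E / e_s = 2.28555×10⁸ / 1.62758×10⁶ = 140.426 kg
In lb: 140.426 / 0.453592 = 309.587 lb

310 lb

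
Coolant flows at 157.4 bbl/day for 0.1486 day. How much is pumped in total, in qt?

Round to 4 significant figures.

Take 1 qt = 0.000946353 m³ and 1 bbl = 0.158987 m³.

3929 qt

157.4 bbl/day → 2.89636×10⁻⁴ m³/s
0.1486 day → 12839 s
V = Q × t = 2.89636×10⁻⁴ × 12839 = 3.71864 m³
In qt: 3.71864 / 0.000946353 = 3929.44 qt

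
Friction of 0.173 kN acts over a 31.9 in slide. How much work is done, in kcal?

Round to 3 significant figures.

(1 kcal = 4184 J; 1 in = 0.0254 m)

0.0335 kcal

0.173 kN × 1000 → 173 N
31.9 in × 0.0254 → 0.81026 m
W = F × d = 173 N × 0.81026 m = 140.175 J
140.175 J ÷ (4184 J/kcal) = 0.0335026 kcal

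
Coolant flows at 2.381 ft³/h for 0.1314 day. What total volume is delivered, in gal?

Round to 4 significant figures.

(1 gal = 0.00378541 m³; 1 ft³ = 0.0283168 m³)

2.381 ft³/h → 1.87284×10⁻⁵ m³/s
0.1314 day → 11353 s
V = Q × t = 1.87284×10⁻⁵ × 11353 = 0.212624 m³
In gal: 0.212624 / 0.00378541 = 56.1693 gal

56.17 gal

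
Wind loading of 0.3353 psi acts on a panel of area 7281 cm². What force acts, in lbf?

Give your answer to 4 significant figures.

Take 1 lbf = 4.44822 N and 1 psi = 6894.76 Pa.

378.4 lbf

0.3353 psi × 6894.76 = 2311.81 Pa
7281 cm² × 0.0001 = 0.7281 m²
F = P × A = 2311.81 Pa × 0.7281 m² = 1683.23 N
1683.23 N ÷ (4.44822 N/lbf) = 378.405 lbf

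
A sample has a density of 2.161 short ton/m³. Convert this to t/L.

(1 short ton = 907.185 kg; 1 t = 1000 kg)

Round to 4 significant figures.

2.161 short ton/m³ × 907.185 kg/short ton = 1960.43 kg/m³
1960.43 kg/m³ ÷ 1000 kg/t × 0.001 m³/L = 0.00196043 t/L

0.001960 t/L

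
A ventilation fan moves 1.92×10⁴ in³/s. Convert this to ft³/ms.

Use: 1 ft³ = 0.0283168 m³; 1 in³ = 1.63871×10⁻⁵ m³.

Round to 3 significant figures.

0.0111 ft³/ms

1.92×10⁴ in³/s × 1.63871×10⁻⁵ m³/in³ = 0.314632 m³/s
0.314632 m³/s ÷ 0.0283168 m³/ft³ × 0.001 s/ms = 0.0111111 ft³/ms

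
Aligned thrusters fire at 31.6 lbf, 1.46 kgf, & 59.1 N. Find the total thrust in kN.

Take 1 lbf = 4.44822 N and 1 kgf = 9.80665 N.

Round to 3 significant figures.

0.214 kN

31.6 lbf × 4.44822 → 140.564 N
1.46 kgf × 9.80665 → 14.3177 N
59.1 N (already N)
Sum: 140.564 + 14.3177 + 59.1 = 213.982 N
In kN: 213.982 / 1000 = 0.213982 kN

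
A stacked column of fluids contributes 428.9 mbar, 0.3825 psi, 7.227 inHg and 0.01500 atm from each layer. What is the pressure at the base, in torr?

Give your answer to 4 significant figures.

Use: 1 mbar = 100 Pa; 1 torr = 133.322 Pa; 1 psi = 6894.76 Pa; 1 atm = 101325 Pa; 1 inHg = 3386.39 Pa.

428.9 mbar × 100 → 42890 Pa
0.3825 psi × 6894.76 → 2637.25 Pa
7.227 inHg × 3386.39 → 24473.4 Pa
0.01500 atm × 101325 → 1519.88 Pa
Sum: 42890 + 2637.25 + 24473.4 + 1519.88 = 71520.5 Pa
In torr: 71520.5 / 133.322 = 536.449 torr

536.4 torr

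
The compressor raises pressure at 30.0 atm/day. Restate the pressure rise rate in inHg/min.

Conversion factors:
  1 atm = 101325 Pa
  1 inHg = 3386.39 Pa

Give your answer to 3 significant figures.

0.623 inHg/min

30.0 atm/day × 101325 Pa/atm ÷ 86400 s/day = 35.1823 Pa/s
35.1823 Pa/s ÷ 3386.39 Pa/inHg × 60 s/min = 0.623359 inHg/min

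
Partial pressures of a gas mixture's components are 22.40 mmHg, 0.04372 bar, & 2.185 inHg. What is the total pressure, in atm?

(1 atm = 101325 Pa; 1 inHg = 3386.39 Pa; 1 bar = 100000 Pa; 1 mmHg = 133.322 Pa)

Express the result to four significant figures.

0.1456 atm

22.40 mmHg × 133.322 → 2986.41 Pa
0.04372 bar × 100000 → 4372 Pa
2.185 inHg × 3386.39 → 7399.26 Pa
Sum: 2986.41 + 4372 + 7399.26 = 14757.7 Pa
In atm: 14757.7 / 101325 = 0.145647 atm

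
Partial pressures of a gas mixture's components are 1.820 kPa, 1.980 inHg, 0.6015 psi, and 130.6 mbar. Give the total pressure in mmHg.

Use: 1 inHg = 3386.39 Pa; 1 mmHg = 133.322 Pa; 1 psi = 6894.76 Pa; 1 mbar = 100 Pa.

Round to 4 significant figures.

1.820 kPa × 1000 = 1820 Pa
1.980 inHg × 3386.39 = 6705.05 Pa
0.6015 psi × 6894.76 = 4147.2 Pa
130.6 mbar × 100 = 13060 Pa
Total: 1820 + 6705.05 + 4147.2 + 13060 = 25732.2 Pa
In mmHg: 25732.2 / 133.322 = 193.008 mmHg

193.0 mmHg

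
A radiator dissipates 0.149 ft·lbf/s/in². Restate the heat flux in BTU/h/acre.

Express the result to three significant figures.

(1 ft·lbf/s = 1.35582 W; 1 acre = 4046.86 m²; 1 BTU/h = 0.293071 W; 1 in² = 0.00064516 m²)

4.32×10⁶ BTU/h/acre

0.149 ft·lbf/s/in² × 1.35582 W/ft·lbf/s ÷ 0.00064516 m²/in² = 313.127 W/m²
313.127 W/m² ÷ 0.293071 W/BTU/h × 4046.86 m²/acre = 4.3238×10⁶ BTU/h/acre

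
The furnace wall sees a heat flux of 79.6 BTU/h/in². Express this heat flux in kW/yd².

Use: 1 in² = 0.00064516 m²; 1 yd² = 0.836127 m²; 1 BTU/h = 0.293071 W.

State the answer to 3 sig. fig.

30.2 kW/yd²

79.6 BTU/h/in² × 0.293071 W/BTU/h ÷ 0.00064516 m²/in² = 36159.2 W/m²
36159.2 W/m² ÷ 1000 W/kW × 0.836127 m²/yd² = 30.2337 kW/yd²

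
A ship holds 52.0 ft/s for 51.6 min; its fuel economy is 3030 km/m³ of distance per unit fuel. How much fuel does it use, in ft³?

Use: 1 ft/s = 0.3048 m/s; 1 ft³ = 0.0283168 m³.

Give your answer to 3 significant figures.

52.0 ft/s → 15.8496 m/s
51.6 min → 3096 s
d = v × t = 15.8496 × 3096 = 49070.4 m
3030 km/m³ → 3.03×10⁶ m/m³
V = d / (distance per unit fuel) = 49070.4 / 3.03×10⁶ = 0.0161949 m³
In ft³: 0.0161949 / 0.0283168 = 0.571918 ft³

0.572 ft³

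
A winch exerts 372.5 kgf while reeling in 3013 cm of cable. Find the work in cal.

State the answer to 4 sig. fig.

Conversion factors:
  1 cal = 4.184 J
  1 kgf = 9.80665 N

2.631×10⁴ cal

372.5 kgf × 9.80665 = 3652.98 N
3013 cm × 0.01 = 30.13 m
W = F × d = 3652.98 N × 30.13 m = 110064 J
110064 J ÷ (4.184 J/cal) = 26305.9 cal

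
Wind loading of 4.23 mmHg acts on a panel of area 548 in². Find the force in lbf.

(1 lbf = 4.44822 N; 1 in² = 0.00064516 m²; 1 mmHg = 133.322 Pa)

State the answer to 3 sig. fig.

4.23 mmHg × 133.322 = 563.952 Pa
548 in² × 0.00064516 = 0.353548 m²
F = P × A = 563.952 Pa × 0.353548 m² = 199.384 N
199.384 N ÷ (4.44822 N/lbf) = 44.8233 lbf

44.8 lbf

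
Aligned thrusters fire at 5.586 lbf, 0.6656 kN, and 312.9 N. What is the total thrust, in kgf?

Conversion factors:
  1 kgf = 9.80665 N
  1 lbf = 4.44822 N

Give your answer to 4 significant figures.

5.586 lbf × 4.44822 = 24.8478 N
0.6656 kN × 1000 = 665.6 N
312.9 N (already N)
Total: 24.8478 + 665.6 + 312.9 = 1003.35 N
In kgf: 1003.35 / 9.80665 = 102.313 kgf

102.3 kgf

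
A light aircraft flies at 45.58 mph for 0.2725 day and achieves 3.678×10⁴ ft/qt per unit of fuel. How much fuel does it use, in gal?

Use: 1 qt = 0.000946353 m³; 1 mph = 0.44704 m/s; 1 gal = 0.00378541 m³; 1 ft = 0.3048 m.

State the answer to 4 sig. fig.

45.58 mph → 20.3761 m/s
0.2725 day → 23544 s
d = v × t = 20.3761 × 23544 = 479735 m
3.678×10⁴ ft/qt → 1.1846×10⁷ m/m³
V = d / (distance per unit fuel) = 479735 / 1.1846×10⁷ = 0.0404976 m³
In gal: 0.0404976 / 0.00378541 = 10.6983 gal

10.70 gal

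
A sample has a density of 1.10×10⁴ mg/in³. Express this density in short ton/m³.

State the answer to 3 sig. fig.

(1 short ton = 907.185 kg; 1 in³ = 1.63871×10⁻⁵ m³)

1.10×10⁴ mg/in³ × 10⁻⁶ kg/mg ÷ 1.63871×10⁻⁵ m³/in³ = 671.26 kg/m³
671.26 kg/m³ ÷ 907.185 kg/short ton = 0.739937 short ton/m³

0.740 short ton/m³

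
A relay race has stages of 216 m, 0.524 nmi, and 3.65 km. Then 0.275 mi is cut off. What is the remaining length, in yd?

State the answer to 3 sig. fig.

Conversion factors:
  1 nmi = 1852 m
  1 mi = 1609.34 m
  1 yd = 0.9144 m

216 m (already m)
0.524 nmi × 1852 = 970.448 m
3.65 km × 1000 = 3650 m
0.275 mi × 1609.34 = 442.568 m
Sum: 216 + 970.448 + 3650 − 442.568 = 4393.88 m
In yd: 4393.88 / 0.9144 = 4805.21 yd

4810 yd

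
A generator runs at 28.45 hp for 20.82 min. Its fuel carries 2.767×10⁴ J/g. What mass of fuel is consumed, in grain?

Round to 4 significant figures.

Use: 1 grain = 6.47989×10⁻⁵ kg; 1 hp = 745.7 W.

28.45 hp → 21215.2 W
20.82 min → 1249.2 s
E = P × t = 21215.2 × 1249.2 = 2.6502×10⁷ J
2.767×10⁴ J/g → 2.767×10⁷ J/kg
m = E / e_s = 2.6502×10⁷ / 2.767×10⁷ = 0.957788 kg
In grain: 0.957788 / 6.47989×10⁻⁵ = 14780.9 grain

1.478×10⁴ grain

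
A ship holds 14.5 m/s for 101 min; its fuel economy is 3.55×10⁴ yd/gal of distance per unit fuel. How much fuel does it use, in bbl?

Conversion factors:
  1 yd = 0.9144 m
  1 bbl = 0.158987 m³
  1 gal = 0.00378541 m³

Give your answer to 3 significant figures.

101 min → 6060 s
d = v × t = 14.5 × 6060 = 87870 m
3.55×10⁴ yd/gal → 8.57535×10⁶ m/m³
V = d / (distance per unit fuel) = 87870 / 8.57535×10⁶ = 0.0102468 m³
In bbl: 0.0102468 / 0.158987 = 0.0644506 bbl

0.0645 bbl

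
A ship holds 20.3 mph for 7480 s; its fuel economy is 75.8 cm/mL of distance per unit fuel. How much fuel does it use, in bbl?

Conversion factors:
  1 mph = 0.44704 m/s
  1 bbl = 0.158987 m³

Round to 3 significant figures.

0.563 bbl

20.3 mph → 9.07491 m/s
d = v × t = 9.07491 × 7480 = 67880.3 m
75.8 cm/mL → 758000 m/m³
V = d / (distance per unit fuel) = 67880.3 / 758000 = 0.0895518 m³
In bbl: 0.0895518 / 0.158987 = 0.563265 bbl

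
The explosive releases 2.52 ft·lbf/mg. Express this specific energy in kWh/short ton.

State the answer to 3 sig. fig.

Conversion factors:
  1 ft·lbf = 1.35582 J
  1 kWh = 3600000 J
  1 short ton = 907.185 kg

2.52 ft·lbf/mg × 1.35582 J/ft·lbf ÷ 10⁻⁶ kg/mg = 3.41667×10⁶ J/kg
3.41667×10⁶ J/kg ÷ 3600000 J/kWh × 907.185 kg/short ton = 860.987 kWh/short ton

861 kWh/short ton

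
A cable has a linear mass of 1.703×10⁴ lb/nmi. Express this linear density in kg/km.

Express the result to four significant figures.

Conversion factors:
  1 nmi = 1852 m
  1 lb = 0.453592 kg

1.703×10⁴ lb/nmi × 0.453592 kg/lb ÷ 1852 m/nmi = 4.17099 kg/m
4.17099 kg/m × 1000 m/km = 4170.99 kg/km

4171 kg/km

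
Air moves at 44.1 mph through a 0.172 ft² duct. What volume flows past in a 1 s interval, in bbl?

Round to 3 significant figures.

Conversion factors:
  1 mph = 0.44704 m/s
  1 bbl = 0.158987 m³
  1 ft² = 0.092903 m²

44.1 mph × 0.44704 → 19.7145 m/s
0.172 ft² × 0.092903 → 0.0159793 m²
V = v × A × t = 19.7145 m/s × 0.0159793 m² × 1 s = 0.315024 m³
0.315024 m³ ÷ (0.158987 m³/bbl) = 1.98145 bbl

1.98 bbl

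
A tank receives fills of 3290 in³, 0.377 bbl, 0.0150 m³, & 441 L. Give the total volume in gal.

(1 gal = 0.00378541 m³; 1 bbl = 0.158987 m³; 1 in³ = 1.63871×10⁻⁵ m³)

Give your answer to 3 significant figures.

3290 in³ × 1.63871×10⁻⁵ → 0.0539136 m³
0.377 bbl × 0.158987 → 0.0599381 m³
0.0150 m³ (already m³)
441 L × 0.001 → 0.441 m³
Total: 0.0539136 + 0.0599381 + 0.015 + 0.441 = 0.569852 m³
In gal: 0.569852 / 0.00378541 = 150.539 gal

151 gal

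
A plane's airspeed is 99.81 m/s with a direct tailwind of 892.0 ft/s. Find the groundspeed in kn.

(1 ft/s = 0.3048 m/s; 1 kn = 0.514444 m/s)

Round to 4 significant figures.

99.81 m/s (already m/s)
892.0 ft/s × 0.3048 = 271.882 m/s
Total: 99.81 + 271.882 = 371.692 m/s
In kn: 371.692 / 0.514444 = 722.512 kn

722.5 kn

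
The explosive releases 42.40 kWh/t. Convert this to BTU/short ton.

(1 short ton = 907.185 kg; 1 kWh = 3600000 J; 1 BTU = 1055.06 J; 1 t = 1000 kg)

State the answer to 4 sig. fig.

42.40 kWh/t × 3600000 J/kWh ÷ 1000 kg/t = 152640 J/kg
152640 J/kg ÷ 1055.06 J/BTU × 907.185 kg/short ton = 131246 BTU/short ton

1.312×10⁵ BTU/short ton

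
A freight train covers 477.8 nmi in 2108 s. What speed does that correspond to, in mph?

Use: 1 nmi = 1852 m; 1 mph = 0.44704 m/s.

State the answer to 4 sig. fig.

939.0 mph

477.8 nmi × 1852 → 884886 m
v = d / t = 884886 m / 2108 s = 419.775 m/s
419.775 m/s ÷ (0.44704 m/s/mph) = 939.01 mph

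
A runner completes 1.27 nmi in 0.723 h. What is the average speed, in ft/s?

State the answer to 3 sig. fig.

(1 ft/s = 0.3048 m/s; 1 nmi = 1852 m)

2.96 ft/s

1.27 nmi × 1852 → 2352.04 m
0.723 h × 3600 → 2602.8 s
v = d / t = 2352.04 m / 2602.8 s = 0.903658 m/s
0.903658 m/s ÷ (0.3048 m/s/ft/s) = 2.96476 ft/s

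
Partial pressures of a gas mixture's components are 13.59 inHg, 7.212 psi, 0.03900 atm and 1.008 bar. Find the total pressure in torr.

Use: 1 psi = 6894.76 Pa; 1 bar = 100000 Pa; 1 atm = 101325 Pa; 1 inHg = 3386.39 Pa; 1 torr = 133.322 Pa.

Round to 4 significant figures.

1504 torr

13.59 inHg × 3386.39 = 46021 Pa
7.212 psi × 6894.76 = 49725 Pa
0.03900 atm × 101325 = 3951.68 Pa
1.008 bar × 100000 = 100800 Pa
Combined: 46021 + 49725 + 3951.68 + 100800 = 200498 Pa
In torr: 200498 / 133.322 = 1503.86 torr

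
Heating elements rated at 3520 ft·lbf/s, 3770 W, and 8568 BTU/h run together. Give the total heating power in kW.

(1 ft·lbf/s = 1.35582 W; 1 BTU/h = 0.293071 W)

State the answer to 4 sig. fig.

3520 ft·lbf/s × 1.35582 = 4772.49 W
3770 W (already W)
8568 BTU/h × 0.293071 = 2511.03 W
Total: 4772.49 + 3770 + 2511.03 = 11053.5 W
In kW: 11053.5 / 1000 = 11.0535 kW

11.05 kW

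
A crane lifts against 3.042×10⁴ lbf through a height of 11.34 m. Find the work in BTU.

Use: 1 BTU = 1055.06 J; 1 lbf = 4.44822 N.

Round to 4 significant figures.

3.042×10⁴ lbf × 4.44822 → 135315 N
W = F × d = 135315 N × 11.34 m = 1.53447×10⁶ J
1.53447×10⁶ J ÷ (1055.06 J/BTU) = 1454.39 BTU

1454 BTU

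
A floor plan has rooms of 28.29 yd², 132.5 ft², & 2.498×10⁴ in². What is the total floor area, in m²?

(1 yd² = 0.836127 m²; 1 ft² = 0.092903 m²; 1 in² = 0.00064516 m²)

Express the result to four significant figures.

52.08 m²

28.29 yd² × 0.836127 → 23.654 m²
132.5 ft² × 0.092903 → 12.3096 m²
2.498×10⁴ in² × 0.00064516 → 16.1161 m²
Total: 23.654 + 12.3096 + 16.1161 = 52.0797 m²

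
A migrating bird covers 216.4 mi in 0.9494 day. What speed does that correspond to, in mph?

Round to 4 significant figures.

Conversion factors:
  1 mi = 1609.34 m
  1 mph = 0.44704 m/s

9.497 mph

216.4 mi × 1609.34 → 348261 m
0.9494 day × 86400 → 82028.2 s
v = d / t = 348261 m / 82028.2 s = 4.24563 m/s
4.24563 m/s ÷ (0.44704 m/s/mph) = 9.4972 mph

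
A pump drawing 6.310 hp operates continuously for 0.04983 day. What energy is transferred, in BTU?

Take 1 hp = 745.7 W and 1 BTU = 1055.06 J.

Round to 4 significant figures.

1.920×10⁴ BTU

6.310 hp × 745.7 → 4705.37 W
0.04983 day × 86400 → 4305.31 s
E = P × t = 4705.37 W × 4305.31 s = 2.02581×10⁷ J
2.02581×10⁷ J ÷ (1055.06 J/BTU) = 19200.9 BTU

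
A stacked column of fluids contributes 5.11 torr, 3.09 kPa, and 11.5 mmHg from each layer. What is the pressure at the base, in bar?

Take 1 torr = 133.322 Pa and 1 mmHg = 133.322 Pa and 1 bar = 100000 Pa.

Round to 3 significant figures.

0.0530 bar

5.11 torr × 133.322 → 681.275 Pa
3.09 kPa × 1000 → 3090 Pa
11.5 mmHg × 133.322 → 1533.2 Pa
Combined: 681.275 + 3090 + 1533.2 = 5304.48 Pa
In bar: 5304.48 / 100000 = 0.0530448 bar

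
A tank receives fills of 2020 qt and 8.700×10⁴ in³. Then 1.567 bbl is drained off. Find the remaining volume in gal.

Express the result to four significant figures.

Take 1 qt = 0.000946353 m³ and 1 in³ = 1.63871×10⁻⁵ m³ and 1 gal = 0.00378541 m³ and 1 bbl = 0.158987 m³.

2020 qt × 0.000946353 → 1.91163 m³
8.700×10⁴ in³ × 1.63871×10⁻⁵ → 1.42568 m³
1.567 bbl × 0.158987 → 0.249133 m³
Sum: 1.91163 + 1.42568 − 0.249133 = 3.08818 m³
In gal: 3.08818 / 0.00378541 = 815.811 gal

815.8 gal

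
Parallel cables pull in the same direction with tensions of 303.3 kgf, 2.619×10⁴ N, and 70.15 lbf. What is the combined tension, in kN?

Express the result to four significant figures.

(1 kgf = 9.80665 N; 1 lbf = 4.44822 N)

29.48 kN

303.3 kgf × 9.80665 = 2974.36 N
2.619×10⁴ N (already N)
70.15 lbf × 4.44822 = 312.043 N
Combined: 2974.36 + 26190 + 312.043 = 29476.4 N
In kN: 29476.4 / 1000 = 29.4764 kN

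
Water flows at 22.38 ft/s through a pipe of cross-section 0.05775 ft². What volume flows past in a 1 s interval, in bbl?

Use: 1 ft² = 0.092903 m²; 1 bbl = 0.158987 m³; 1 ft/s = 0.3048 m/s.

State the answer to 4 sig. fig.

22.38 ft/s × 0.3048 → 6.82142 m/s
0.05775 ft² × 0.092903 → 0.00536515 m²
V = v × A × t = 6.82142 m/s × 0.00536515 m² × 1 s = 0.0365979 m³
0.0365979 m³ ÷ (0.158987 m³/bbl) = 0.230194 bbl

0.2302 bbl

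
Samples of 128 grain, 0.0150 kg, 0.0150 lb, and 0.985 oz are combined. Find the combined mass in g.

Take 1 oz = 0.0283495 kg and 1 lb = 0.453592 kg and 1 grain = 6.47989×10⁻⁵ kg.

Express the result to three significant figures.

128 grain × 6.47989×10⁻⁵ = 0.00829426 kg
0.0150 kg (already kg)
0.0150 lb × 0.453592 = 0.00680388 kg
0.985 oz × 0.0283495 = 0.0279243 kg
Combined: 0.00829426 + 0.015 + 0.00680388 + 0.0279243 = 0.0580224 kg
In g: 0.0580224 / 0.001 = 58.0224 g

58.0 g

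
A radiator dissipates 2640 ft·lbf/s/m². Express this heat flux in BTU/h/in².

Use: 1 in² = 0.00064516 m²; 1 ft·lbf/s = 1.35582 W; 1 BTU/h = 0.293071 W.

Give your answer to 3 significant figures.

7.88 BTU/h/in²

2640 ft·lbf/s/m² × 1.35582 W/ft·lbf/s = 3579.36 W/m²
3579.36 W/m² ÷ 0.293071 W/BTU/h × 0.00064516 m²/in² = 7.87952 BTU/h/in²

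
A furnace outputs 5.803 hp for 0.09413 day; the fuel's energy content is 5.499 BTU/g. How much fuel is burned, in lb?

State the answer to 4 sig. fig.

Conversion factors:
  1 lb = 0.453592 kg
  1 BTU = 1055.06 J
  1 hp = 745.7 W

5.803 hp → 4327.3 W
0.09413 day → 8132.83 s
E = P × t = 4327.3 × 8132.83 = 3.51932×10⁷ J
5.499 BTU/g → 5.80177×10⁶ J/kg
m = E / e_s = 3.51932×10⁷ / 5.80177×10⁶ = 6.06594 kg
In lb: 6.06594 / 0.453592 = 13.3731 lb

13.37 lb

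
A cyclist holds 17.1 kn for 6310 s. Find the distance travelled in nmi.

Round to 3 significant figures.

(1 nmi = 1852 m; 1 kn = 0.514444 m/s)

30.0 nmi

17.1 kn × 0.514444 → 8.79699 m/s
d = v × t = 8.79699 m/s × 6310 s = 55509 m
55509 m ÷ (1852 m/nmi) = 29.9725 nmi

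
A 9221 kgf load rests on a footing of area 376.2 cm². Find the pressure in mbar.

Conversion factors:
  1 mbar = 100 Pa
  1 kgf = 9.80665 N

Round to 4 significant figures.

2.404×10⁴ mbar

9221 kgf × 9.80665 → 90427.1 N
376.2 cm² × 0.0001 → 0.03762 m²
P = F / A = 90427.1 N / 0.03762 m² = 2.4037×10⁶ Pa
2.4037×10⁶ Pa ÷ (100 Pa/mbar) = 24037 mbar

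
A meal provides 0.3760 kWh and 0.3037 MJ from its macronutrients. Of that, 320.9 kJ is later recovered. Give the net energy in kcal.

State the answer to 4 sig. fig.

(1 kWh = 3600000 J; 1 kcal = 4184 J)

319.4 kcal

0.3760 kWh × 3600000 = 1.3536×10⁶ J
0.3037 MJ × 1000000 = 303700 J
320.9 kJ × 1000 = 320900 J
Sum: 1.3536×10⁶ + 303700 − 320900 = 1.3364×10⁶ J
In kcal: 1.3364×10⁶ / 4184 = 319.407 kcal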